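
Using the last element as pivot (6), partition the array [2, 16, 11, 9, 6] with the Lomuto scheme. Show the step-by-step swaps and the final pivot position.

Lomuto partition with pivot = 6:

Initial array: [2, 16, 11, 9, 6]

arr[0]=2 <= 6: swap with position 0, array becomes [2, 16, 11, 9, 6]
arr[1]=16 > 6: no swap
arr[2]=11 > 6: no swap
arr[3]=9 > 6: no swap

Place pivot at position 1: [2, 6, 11, 9, 16]
Pivot position: 1

After partitioning with pivot 6, the array becomes [2, 6, 11, 9, 16]. The pivot is placed at index 1. All elements to the left of the pivot are <= 6, and all elements to the right are > 6.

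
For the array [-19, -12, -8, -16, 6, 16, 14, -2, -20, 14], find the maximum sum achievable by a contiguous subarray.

Using Kadane's algorithm on [-19, -12, -8, -16, 6, 16, 14, -2, -20, 14]:

Scanning through the array:
Position 1 (value -12): max_ending_here = -12, max_so_far = -12
Position 2 (value -8): max_ending_here = -8, max_so_far = -8
Position 3 (value -16): max_ending_here = -16, max_so_far = -8
Position 4 (value 6): max_ending_here = 6, max_so_far = 6
Position 5 (value 16): max_ending_here = 22, max_so_far = 22
Position 6 (value 14): max_ending_here = 36, max_so_far = 36
Position 7 (value -2): max_ending_here = 34, max_so_far = 36
Position 8 (value -20): max_ending_here = 14, max_so_far = 36
Position 9 (value 14): max_ending_here = 28, max_so_far = 36

Maximum subarray: [6, 16, 14]
Maximum sum: 36

The maximum subarray is [6, 16, 14] with sum 36. This subarray runs from index 4 to index 6.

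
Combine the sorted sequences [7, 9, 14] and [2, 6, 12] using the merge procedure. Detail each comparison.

Merging process:

Compare 7 vs 2: take 2 from right. Merged: [2]
Compare 7 vs 6: take 6 from right. Merged: [2, 6]
Compare 7 vs 12: take 7 from left. Merged: [2, 6, 7]
Compare 9 vs 12: take 9 from left. Merged: [2, 6, 7, 9]
Compare 14 vs 12: take 12 from right. Merged: [2, 6, 7, 9, 12]
Append remaining from left: [14]. Merged: [2, 6, 7, 9, 12, 14]

Final merged array: [2, 6, 7, 9, 12, 14]
Total comparisons: 5

The merged array is [2, 6, 7, 9, 12, 14], requiring 5 comparisons. The merge step runs in O(n) time where n is the total number of elements.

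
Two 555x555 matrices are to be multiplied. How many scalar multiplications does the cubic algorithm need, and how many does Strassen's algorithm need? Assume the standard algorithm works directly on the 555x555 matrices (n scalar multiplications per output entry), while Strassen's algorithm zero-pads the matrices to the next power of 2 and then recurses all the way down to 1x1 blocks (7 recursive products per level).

Matrix multiplication for 555x555 matrices:

Strassen's algorithm requires power-of-2 dimensions. Pad 555x555 to 1024x1024 (next power of 2).

Standard algorithm: 555^3 = 170953875 multiplications
Strassen's algorithm: 7^(log2(1024)) = 7^10 = 282475249 multiplications
Difference: 170953875 - 282475249 = -111521374 (Strassen uses MORE here due to padding overhead — for small or just-over-power-of-2 n, padding can outweigh the per-level savings)

Standard: 170953875 multiplications (555^3). Strassen: 282475249 multiplications (7^10, after padding to 1024x1024). Strassen reduces 8 recursive multiplications to 7 at each level.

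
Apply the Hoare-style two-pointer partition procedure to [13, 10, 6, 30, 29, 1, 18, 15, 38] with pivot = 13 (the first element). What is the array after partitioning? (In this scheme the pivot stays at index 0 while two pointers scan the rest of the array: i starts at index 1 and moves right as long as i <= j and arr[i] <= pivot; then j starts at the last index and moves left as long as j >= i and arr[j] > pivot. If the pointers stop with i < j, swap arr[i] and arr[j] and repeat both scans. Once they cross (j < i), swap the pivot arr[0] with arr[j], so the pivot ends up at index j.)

Hoare-style two-pointer partition with pivot = 13:

Initial array: [13, 10, 6, 30, 29, 1, 18, 15, 38]

Pointers start at i = 1, j = 8.
i stops at index 3 (arr[3]=30 > 13), j stops at index 5 (arr[5]=1 <= 13): swap arr[3] and arr[5], array becomes [13, 10, 6, 1, 29, 30, 18, 15, 38]
i ends at 4, j ends at 3: the pointers have crossed (j < i), so scanning stops.

Swap pivot arr[0] with arr[3] to place pivot at position 3: [1, 10, 6, 13, 29, 30, 18, 15, 38]
Pivot position: 3

After partitioning with pivot 13, the array becomes [1, 10, 6, 13, 29, 30, 18, 15, 38]. The pivot is placed at index 3. All elements to the left of the pivot are <= 13, and all elements to the right are > 13.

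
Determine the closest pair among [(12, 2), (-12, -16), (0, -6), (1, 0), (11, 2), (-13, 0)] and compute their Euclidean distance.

Computing all pairwise distances among 6 points:

d((12, 2), (-12, -16)) = 30.0
d((12, 2), (0, -6)) = 14.4222
d((12, 2), (1, 0)) = 11.1803
d((12, 2), (11, 2)) = 1.0 <-- minimum
d((12, 2), (-13, 0)) = 25.0799
d((-12, -16), (0, -6)) = 15.6205
d((-12, -16), (1, 0)) = 20.6155
d((-12, -16), (11, 2)) = 29.2062
d((-12, -16), (-13, 0)) = 16.0312
d((0, -6), (1, 0)) = 6.0828
d((0, -6), (11, 2)) = 13.6015
d((0, -6), (-13, 0)) = 14.3178
d((1, 0), (11, 2)) = 10.198
d((1, 0), (-13, 0)) = 14.0
d((11, 2), (-13, 0)) = 24.0832

Closest pair: (12, 2) and (11, 2) with distance 1.0

The closest pair is (12, 2) and (11, 2) with Euclidean distance 1.0. For 6 points, brute-force pairwise comparison is shown above. For large n, the divide-and-conquer algorithm (sort by x, recurse on halves, check the dividing strip) achieves O(n log n).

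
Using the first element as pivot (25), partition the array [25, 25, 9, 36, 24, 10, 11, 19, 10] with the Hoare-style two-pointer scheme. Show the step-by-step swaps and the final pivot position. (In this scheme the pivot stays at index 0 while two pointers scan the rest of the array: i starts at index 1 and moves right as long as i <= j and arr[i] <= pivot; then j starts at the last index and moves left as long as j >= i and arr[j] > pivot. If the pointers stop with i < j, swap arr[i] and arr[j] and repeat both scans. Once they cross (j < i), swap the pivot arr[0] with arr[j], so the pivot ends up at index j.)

Hoare-style two-pointer partition with pivot = 25:

Initial array: [25, 25, 9, 36, 24, 10, 11, 19, 10]

Pointers start at i = 1, j = 8.
i stops at index 3 (arr[3]=36 > 25), j stops at index 8 (arr[8]=10 <= 25): swap arr[3] and arr[8], array becomes [25, 25, 9, 10, 24, 10, 11, 19, 36]
i ends at 8, j ends at 7: the pointers have crossed (j < i), so scanning stops.

Swap pivot arr[0] with arr[7] to place pivot at position 7: [19, 25, 9, 10, 24, 10, 11, 25, 36]
Pivot position: 7

After partitioning with pivot 25, the array becomes [19, 25, 9, 10, 24, 10, 11, 25, 36]. The pivot is placed at index 7. All elements to the left of the pivot are <= 25, and all elements to the right are > 25.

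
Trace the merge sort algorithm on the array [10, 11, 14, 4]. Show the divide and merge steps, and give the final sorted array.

Merge sort trace:

Split: [10, 11, 14, 4] -> [10, 11] and [14, 4]
  Split: [10, 11] -> [10] and [11]
  Merge: [10] + [11] -> [10, 11]
  Split: [14, 4] -> [14] and [4]
  Merge: [14] + [4] -> [4, 14]
Merge: [10, 11] + [4, 14] -> [4, 10, 11, 14]

Final sorted array: [4, 10, 11, 14]

The merge sort proceeds by recursively splitting the array and merging sorted halves.
After all merges, the sorted array is [4, 10, 11, 14].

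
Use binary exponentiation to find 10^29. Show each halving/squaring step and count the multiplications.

Computing 10^29 by squaring (build up from 10^1; each line after the first costs one multiplication):

10^1 = 10
10^2 = (10^1)^2 = 10^2 = 100
10^3 = 10 * 10^2 = 10 * 100 = 1000
10^6 = (10^3)^2 = 1000^2 = 1000000
10^7 = 10 * 10^6 = 10 * 1000000 = 10000000
10^14 = (10^7)^2 = 10000000^2 = 100000000000000
10^28 = (10^14)^2 = 100000000000000^2 = 10000000000000000000000000000
10^29 = 10 * 10^28 = 10 * 10000000000000000000000000000 = 100000000000000000000000000000

Result: 100000000000000000000000000000
Multiplications needed: 7 (7 lines after 10^1)

10^29 = 100000000000000000000000000000. Using exponentiation by squaring, this requires 7 multiplications. The key idea: if the exponent is even, square the half-power; if odd, multiply by the base once.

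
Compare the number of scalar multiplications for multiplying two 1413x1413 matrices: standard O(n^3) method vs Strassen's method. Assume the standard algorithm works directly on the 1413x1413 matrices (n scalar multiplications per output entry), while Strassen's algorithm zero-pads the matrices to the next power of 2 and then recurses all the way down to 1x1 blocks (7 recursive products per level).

Matrix multiplication for 1413x1413 matrices:

Strassen's algorithm requires power-of-2 dimensions. Pad 1413x1413 to 2048x2048 (next power of 2).

Standard algorithm: 1413^3 = 2821151997 multiplications
Strassen's algorithm: 7^(log2(2048)) = 7^11 = 1977326743 multiplications
Savings: 2821151997 - 1977326743 = 843825254 multiplications

Standard: 2821151997 multiplications (1413^3). Strassen: 1977326743 multiplications (7^11, after padding to 2048x2048). Strassen reduces 8 recursive multiplications to 7 at each level.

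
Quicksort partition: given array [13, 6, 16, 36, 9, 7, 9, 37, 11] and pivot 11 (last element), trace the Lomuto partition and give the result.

Lomuto partition with pivot = 11:

Initial array: [13, 6, 16, 36, 9, 7, 9, 37, 11]

arr[0]=13 > 11: no swap
arr[1]=6 <= 11: swap with position 0, array becomes [6, 13, 16, 36, 9, 7, 9, 37, 11]
arr[2]=16 > 11: no swap
arr[3]=36 > 11: no swap
arr[4]=9 <= 11: swap with position 1, array becomes [6, 9, 16, 36, 13, 7, 9, 37, 11]
arr[5]=7 <= 11: swap with position 2, array becomes [6, 9, 7, 36, 13, 16, 9, 37, 11]
arr[6]=9 <= 11: swap with position 3, array becomes [6, 9, 7, 9, 13, 16, 36, 37, 11]
arr[7]=37 > 11: no swap

Place pivot at position 4: [6, 9, 7, 9, 11, 16, 36, 37, 13]
Pivot position: 4

After partitioning with pivot 11, the array becomes [6, 9, 7, 9, 11, 16, 36, 37, 13]. The pivot is placed at index 4. All elements to the left of the pivot are <= 11, and all elements to the right are > 11.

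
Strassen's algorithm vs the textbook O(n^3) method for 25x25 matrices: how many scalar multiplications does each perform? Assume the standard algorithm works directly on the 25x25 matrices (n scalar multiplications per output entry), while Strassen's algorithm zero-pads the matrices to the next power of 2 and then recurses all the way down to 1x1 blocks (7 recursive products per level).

Matrix multiplication for 25x25 matrices:

Strassen's algorithm requires power-of-2 dimensions. Pad 25x25 to 32x32 (next power of 2).

Standard algorithm: 25^3 = 15625 multiplications
Strassen's algorithm: 7^(log2(32)) = 7^5 = 16807 multiplications
Difference: 15625 - 16807 = -1182 (Strassen uses MORE here due to padding overhead — for small or just-over-power-of-2 n, padding can outweigh the per-level savings)

Standard: 15625 multiplications (25^3). Strassen: 16807 multiplications (7^5, after padding to 32x32). Strassen reduces 8 recursive multiplications to 7 at each level.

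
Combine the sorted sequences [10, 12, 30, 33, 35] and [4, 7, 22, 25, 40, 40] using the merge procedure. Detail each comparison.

Merging process:

Compare 10 vs 4: take 4 from right. Merged: [4]
Compare 10 vs 7: take 7 from right. Merged: [4, 7]
Compare 10 vs 22: take 10 from left. Merged: [4, 7, 10]
Compare 12 vs 22: take 12 from left. Merged: [4, 7, 10, 12]
Compare 30 vs 22: take 22 from right. Merged: [4, 7, 10, 12, 22]
Compare 30 vs 25: take 25 from right. Merged: [4, 7, 10, 12, 22, 25]
Compare 30 vs 40: take 30 from left. Merged: [4, 7, 10, 12, 22, 25, 30]
Compare 33 vs 40: take 33 from left. Merged: [4, 7, 10, 12, 22, 25, 30, 33]
Compare 35 vs 40: take 35 from left. Merged: [4, 7, 10, 12, 22, 25, 30, 33, 35]
Append remaining from right: [40, 40]. Merged: [4, 7, 10, 12, 22, 25, 30, 33, 35, 40, 40]

Final merged array: [4, 7, 10, 12, 22, 25, 30, 33, 35, 40, 40]
Total comparisons: 9

The merged array is [4, 7, 10, 12, 22, 25, 30, 33, 35, 40, 40], requiring 9 comparisons. The merge step runs in O(n) time where n is the total number of elements.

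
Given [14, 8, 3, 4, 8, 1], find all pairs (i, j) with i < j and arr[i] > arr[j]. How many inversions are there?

Finding inversions in [14, 8, 3, 4, 8, 1]:

(0, 1): arr[0]=14 > arr[1]=8
(0, 2): arr[0]=14 > arr[2]=3
(0, 3): arr[0]=14 > arr[3]=4
(0, 4): arr[0]=14 > arr[4]=8
(0, 5): arr[0]=14 > arr[5]=1
(1, 2): arr[1]=8 > arr[2]=3
(1, 3): arr[1]=8 > arr[3]=4
(1, 5): arr[1]=8 > arr[5]=1
(2, 5): arr[2]=3 > arr[5]=1
(3, 5): arr[3]=4 > arr[5]=1
(4, 5): arr[4]=8 > arr[5]=1

Total inversions: 11

The array has 11 inversion(s): (0,1), (0,2), (0,3), (0,4), (0,5), (1,2), (1,3), (1,5), (2,5), (3,5), (4,5). Each pair (i,j) satisfies i < j and arr[i] > arr[j].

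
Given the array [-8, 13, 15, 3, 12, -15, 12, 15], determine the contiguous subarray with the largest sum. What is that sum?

Using Kadane's algorithm on [-8, 13, 15, 3, 12, -15, 12, 15]:

Scanning through the array:
Position 1 (value 13): max_ending_here = 13, max_so_far = 13
Position 2 (value 15): max_ending_here = 28, max_so_far = 28
Position 3 (value 3): max_ending_here = 31, max_so_far = 31
Position 4 (value 12): max_ending_here = 43, max_so_far = 43
Position 5 (value -15): max_ending_here = 28, max_so_far = 43
Position 6 (value 12): max_ending_here = 40, max_so_far = 43
Position 7 (value 15): max_ending_here = 55, max_so_far = 55

Maximum subarray: [13, 15, 3, 12, -15, 12, 15]
Maximum sum: 55

The maximum subarray is [13, 15, 3, 12, -15, 12, 15] with sum 55. This subarray runs from index 1 to index 7.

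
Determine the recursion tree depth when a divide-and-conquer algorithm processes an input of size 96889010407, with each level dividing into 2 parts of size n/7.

For divide and conquer with division factor 7:

Problem sizes at each level:
Level 0: 96889010407
Level 1: 13841287201
Level 2: 1977326743
Level 3: 282475249
Level 4: 40353607
Level 5: 5764801
Level 6: 823543
Level 7: 117649
Level 8: 16807
Level 9: 2401
Level 10: 343
Level 11: 49
Level 12: 7
Level 13: 1

The root is level 0 and the size-1 base case is level 13 (the tree spans levels 0 through 13, i.e. 14 levels counting the root), so the depth is the number of divisions: log_7(96889010407) = 13

The recursion tree depth is log_7(96889010407) = 13. At each level, the problem size is divided by 7, so it takes 13 divisions to reduce to a base case of size 1. The algorithm makes 2 recursive calls at each level.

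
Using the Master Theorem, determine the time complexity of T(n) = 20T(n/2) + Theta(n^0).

Master Theorem for T(n) = 20T(n/2) + O(n^0):

a = 20, b = 2, c = 0
log_b(a) = log_2(20) = 4.3219

Case 1: c = 0 < log_2(20) = 4.3219
T(n) = O(n^(log_2 20))

For T(n) = 20T(n/2) + O(n^0): log_2(20) = 4.3219. This is Case 1 of the Master Theorem (c < log_b(a), work dominated by leaves), giving O(n^(log_2 20)).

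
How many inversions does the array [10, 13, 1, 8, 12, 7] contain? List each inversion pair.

Finding inversions in [10, 13, 1, 8, 12, 7]:

(0, 2): arr[0]=10 > arr[2]=1
(0, 3): arr[0]=10 > arr[3]=8
(0, 5): arr[0]=10 > arr[5]=7
(1, 2): arr[1]=13 > arr[2]=1
(1, 3): arr[1]=13 > arr[3]=8
(1, 4): arr[1]=13 > arr[4]=12
(1, 5): arr[1]=13 > arr[5]=7
(3, 5): arr[3]=8 > arr[5]=7
(4, 5): arr[4]=12 > arr[5]=7

Total inversions: 9

The array has 9 inversion(s): (0,2), (0,3), (0,5), (1,2), (1,3), (1,4), (1,5), (3,5), (4,5). Each pair (i,j) satisfies i < j and arr[i] > arr[j].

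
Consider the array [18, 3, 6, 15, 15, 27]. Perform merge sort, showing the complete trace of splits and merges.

Merge sort trace:

Split: [18, 3, 6, 15, 15, 27] -> [18, 3, 6] and [15, 15, 27]
  Split: [18, 3, 6] -> [18] and [3, 6]
    Split: [3, 6] -> [3] and [6]
    Merge: [3] + [6] -> [3, 6]
  Merge: [18] + [3, 6] -> [3, 6, 18]
  Split: [15, 15, 27] -> [15] and [15, 27]
    Split: [15, 27] -> [15] and [27]
    Merge: [15] + [27] -> [15, 27]
  Merge: [15] + [15, 27] -> [15, 15, 27]
Merge: [3, 6, 18] + [15, 15, 27] -> [3, 6, 15, 15, 18, 27]

Final sorted array: [3, 6, 15, 15, 18, 27]

The merge sort proceeds by recursively splitting the array and merging sorted halves.
After all merges, the sorted array is [3, 6, 15, 15, 18, 27].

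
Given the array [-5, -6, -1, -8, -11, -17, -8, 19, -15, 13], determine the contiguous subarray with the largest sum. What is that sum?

Using Kadane's algorithm on [-5, -6, -1, -8, -11, -17, -8, 19, -15, 13]:

Scanning through the array:
Position 1 (value -6): max_ending_here = -6, max_so_far = -5
Position 2 (value -1): max_ending_here = -1, max_so_far = -1
Position 3 (value -8): max_ending_here = -8, max_so_far = -1
Position 4 (value -11): max_ending_here = -11, max_so_far = -1
Position 5 (value -17): max_ending_here = -17, max_so_far = -1
Position 6 (value -8): max_ending_here = -8, max_so_far = -1
Position 7 (value 19): max_ending_here = 19, max_so_far = 19
Position 8 (value -15): max_ending_here = 4, max_so_far = 19
Position 9 (value 13): max_ending_here = 17, max_so_far = 19

Maximum subarray: [19]
Maximum sum: 19

The maximum subarray is [19] with sum 19. This subarray runs from index 7 to index 7.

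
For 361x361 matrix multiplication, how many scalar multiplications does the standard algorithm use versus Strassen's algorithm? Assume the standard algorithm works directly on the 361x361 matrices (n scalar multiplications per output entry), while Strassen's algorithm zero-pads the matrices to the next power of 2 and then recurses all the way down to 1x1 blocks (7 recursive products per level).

Matrix multiplication for 361x361 matrices:

Strassen's algorithm requires power-of-2 dimensions. Pad 361x361 to 512x512 (next power of 2).

Standard algorithm: 361^3 = 47045881 multiplications
Strassen's algorithm: 7^(log2(512)) = 7^9 = 40353607 multiplications
Savings: 47045881 - 40353607 = 6692274 multiplications

Standard: 47045881 multiplications (361^3). Strassen: 40353607 multiplications (7^9, after padding to 512x512). Strassen reduces 8 recursive multiplications to 7 at each level.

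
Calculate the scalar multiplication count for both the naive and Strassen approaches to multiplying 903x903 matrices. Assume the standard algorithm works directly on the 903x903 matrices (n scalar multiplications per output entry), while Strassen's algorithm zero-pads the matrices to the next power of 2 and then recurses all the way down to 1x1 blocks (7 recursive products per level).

Matrix multiplication for 903x903 matrices:

Strassen's algorithm requires power-of-2 dimensions. Pad 903x903 to 1024x1024 (next power of 2).

Standard algorithm: 903^3 = 736314327 multiplications
Strassen's algorithm: 7^(log2(1024)) = 7^10 = 282475249 multiplications
Savings: 736314327 - 282475249 = 453839078 multiplications

Standard: 736314327 multiplications (903^3). Strassen: 282475249 multiplications (7^10, after padding to 1024x1024). Strassen reduces 8 recursive multiplications to 7 at each level.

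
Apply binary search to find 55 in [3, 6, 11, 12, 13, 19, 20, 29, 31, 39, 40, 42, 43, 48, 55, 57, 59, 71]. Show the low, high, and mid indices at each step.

Binary search for 55 in [3, 6, 11, 12, 13, 19, 20, 29, 31, 39, 40, 42, 43, 48, 55, 57, 59, 71]:

lo=0, hi=17, mid=8, arr[mid]=31 -> 31 < 55, search right half
lo=9, hi=17, mid=13, arr[mid]=48 -> 48 < 55, search right half
lo=14, hi=17, mid=15, arr[mid]=57 -> 57 > 55, search left half
lo=14, hi=14, mid=14, arr[mid]=55 -> Found target at index 14!

Binary search finds 55 at index 14 after 4 comparisons. The search repeatedly halves the search space by comparing with the middle element.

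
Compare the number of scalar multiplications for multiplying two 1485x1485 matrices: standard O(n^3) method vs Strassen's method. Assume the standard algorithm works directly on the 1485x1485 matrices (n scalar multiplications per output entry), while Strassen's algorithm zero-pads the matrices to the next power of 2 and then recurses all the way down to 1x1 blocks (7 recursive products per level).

Matrix multiplication for 1485x1485 matrices:

Strassen's algorithm requires power-of-2 dimensions. Pad 1485x1485 to 2048x2048 (next power of 2).

Standard algorithm: 1485^3 = 3274759125 multiplications
Strassen's algorithm: 7^(log2(2048)) = 7^11 = 1977326743 multiplications
Savings: 3274759125 - 1977326743 = 1297432382 multiplications

Standard: 3274759125 multiplications (1485^3). Strassen: 1977326743 multiplications (7^11, after padding to 2048x2048). Strassen reduces 8 recursive multiplications to 7 at each level.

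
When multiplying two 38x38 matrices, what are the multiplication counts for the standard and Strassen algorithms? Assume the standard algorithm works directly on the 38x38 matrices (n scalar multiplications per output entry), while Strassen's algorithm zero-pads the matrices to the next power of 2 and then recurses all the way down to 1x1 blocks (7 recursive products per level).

Matrix multiplication for 38x38 matrices:

Strassen's algorithm requires power-of-2 dimensions. Pad 38x38 to 64x64 (next power of 2).

Standard algorithm: 38^3 = 54872 multiplications
Strassen's algorithm: 7^(log2(64)) = 7^6 = 117649 multiplications
Difference: 54872 - 117649 = -62777 (Strassen uses MORE here due to padding overhead — for small or just-over-power-of-2 n, padding can outweigh the per-level savings)

Standard: 54872 multiplications (38^3). Strassen: 117649 multiplications (7^6, after padding to 64x64). Strassen reduces 8 recursive multiplications to 7 at each level.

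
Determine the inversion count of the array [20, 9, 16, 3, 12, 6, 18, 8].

Finding inversions in [20, 9, 16, 3, 12, 6, 18, 8]:

(0, 1): arr[0]=20 > arr[1]=9
(0, 2): arr[0]=20 > arr[2]=16
(0, 3): arr[0]=20 > arr[3]=3
(0, 4): arr[0]=20 > arr[4]=12
(0, 5): arr[0]=20 > arr[5]=6
(0, 6): arr[0]=20 > arr[6]=18
(0, 7): arr[0]=20 > arr[7]=8
(1, 3): arr[1]=9 > arr[3]=3
(1, 5): arr[1]=9 > arr[5]=6
(1, 7): arr[1]=9 > arr[7]=8
(2, 3): arr[2]=16 > arr[3]=3
(2, 4): arr[2]=16 > arr[4]=12
(2, 5): arr[2]=16 > arr[5]=6
(2, 7): arr[2]=16 > arr[7]=8
(4, 5): arr[4]=12 > arr[5]=6
(4, 7): arr[4]=12 > arr[7]=8
(6, 7): arr[6]=18 > arr[7]=8

Total inversions: 17

The array has 17 inversion(s): (0,1), (0,2), (0,3), (0,4), (0,5), (0,6), (0,7), (1,3), (1,5), (1,7), (2,3), (2,4), (2,5), (2,7), (4,5), (4,7), (6,7). Each pair (i,j) satisfies i < j and arr[i] > arr[j].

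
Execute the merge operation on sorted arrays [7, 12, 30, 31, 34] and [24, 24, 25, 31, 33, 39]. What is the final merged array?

Merging process:

Compare 7 vs 24: take 7 from left. Merged: [7]
Compare 12 vs 24: take 12 from left. Merged: [7, 12]
Compare 30 vs 24: take 24 from right. Merged: [7, 12, 24]
Compare 30 vs 24: take 24 from right. Merged: [7, 12, 24, 24]
Compare 30 vs 25: take 25 from right. Merged: [7, 12, 24, 24, 25]
Compare 30 vs 31: take 30 from left. Merged: [7, 12, 24, 24, 25, 30]
Compare 31 vs 31: take 31 from left. Merged: [7, 12, 24, 24, 25, 30, 31]
Compare 34 vs 31: take 31 from right. Merged: [7, 12, 24, 24, 25, 30, 31, 31]
Compare 34 vs 33: take 33 from right. Merged: [7, 12, 24, 24, 25, 30, 31, 31, 33]
Compare 34 vs 39: take 34 from left. Merged: [7, 12, 24, 24, 25, 30, 31, 31, 33, 34]
Append remaining from right: [39]. Merged: [7, 12, 24, 24, 25, 30, 31, 31, 33, 34, 39]

Final merged array: [7, 12, 24, 24, 25, 30, 31, 31, 33, 34, 39]
Total comparisons: 10

The merged array is [7, 12, 24, 24, 25, 30, 31, 31, 33, 34, 39], requiring 10 comparisons. The merge step runs in O(n) time where n is the total number of elements.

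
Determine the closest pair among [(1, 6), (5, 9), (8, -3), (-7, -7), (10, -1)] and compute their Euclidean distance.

Computing all pairwise distances among 5 points:

d((1, 6), (5, 9)) = 5.0
d((1, 6), (8, -3)) = 11.4018
d((1, 6), (-7, -7)) = 15.2643
d((1, 6), (10, -1)) = 11.4018
d((5, 9), (8, -3)) = 12.3693
d((5, 9), (-7, -7)) = 20.0
d((5, 9), (10, -1)) = 11.1803
d((8, -3), (-7, -7)) = 15.5242
d((8, -3), (10, -1)) = 2.8284 <-- minimum
d((-7, -7), (10, -1)) = 18.0278

Closest pair: (8, -3) and (10, -1) with distance 2.8284

The closest pair is (8, -3) and (10, -1) with Euclidean distance 2.8284. For 5 points, brute-force pairwise comparison is shown above. For large n, the divide-and-conquer algorithm (sort by x, recurse on halves, check the dividing strip) achieves O(n log n).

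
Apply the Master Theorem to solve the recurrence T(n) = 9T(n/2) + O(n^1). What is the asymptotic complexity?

Master Theorem for T(n) = 9T(n/2) + O(n^1):

a = 9, b = 2, c = 1
log_b(a) = log_2(9) = 3.1699

Case 1: c = 1 < log_2(9) = 3.1699
T(n) = O(n^(log_2 9))

For T(n) = 9T(n/2) + O(n^1): log_2(9) = 3.1699. This is Case 1 of the Master Theorem (c < log_b(a), work dominated by leaves), giving O(n^(log_2 9)).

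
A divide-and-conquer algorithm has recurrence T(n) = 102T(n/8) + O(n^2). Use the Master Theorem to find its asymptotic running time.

Master Theorem for T(n) = 102T(n/8) + O(n^2):

a = 102, b = 8, c = 2
log_b(a) = log_8(102) = 2.2241

Case 1: c = 2 < log_8(102) = 2.2241
T(n) = O(n^(log_8 102))

For T(n) = 102T(n/8) + O(n^2): log_8(102) = 2.2241. This is Case 1 of the Master Theorem (c < log_b(a), work dominated by leaves), giving O(n^(log_8 102)).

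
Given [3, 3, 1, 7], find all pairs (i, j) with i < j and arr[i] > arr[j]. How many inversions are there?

Finding inversions in [3, 3, 1, 7]:

(0, 2): arr[0]=3 > arr[2]=1
(1, 2): arr[1]=3 > arr[2]=1

Total inversions: 2

The array has 2 inversion(s): (0,2), (1,2). Each pair (i,j) satisfies i < j and arr[i] > arr[j].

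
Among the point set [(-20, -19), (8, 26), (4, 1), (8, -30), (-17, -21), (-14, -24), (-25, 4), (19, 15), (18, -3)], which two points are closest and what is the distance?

Computing all pairwise distances among 9 points:

d((-20, -19), (8, 26)) = 53.0
d((-20, -19), (4, 1)) = 31.241
d((-20, -19), (8, -30)) = 30.0832
d((-20, -19), (-17, -21)) = 3.6056 <-- minimum
d((-20, -19), (-14, -24)) = 7.8102
d((-20, -19), (-25, 4)) = 23.5372
d((-20, -19), (19, 15)) = 51.7397
d((-20, -19), (18, -3)) = 41.2311
d((8, 26), (4, 1)) = 25.318
d((8, 26), (8, -30)) = 56.0
d((8, 26), (-17, -21)) = 53.2353
d((8, 26), (-14, -24)) = 54.626
d((8, 26), (-25, 4)) = 39.6611
d((8, 26), (19, 15)) = 15.5563
d((8, 26), (18, -3)) = 30.6757
d((4, 1), (8, -30)) = 31.257
d((4, 1), (-17, -21)) = 30.4138
d((4, 1), (-14, -24)) = 30.8058
d((4, 1), (-25, 4)) = 29.1548
d((4, 1), (19, 15)) = 20.5183
d((4, 1), (18, -3)) = 14.5602
d((8, -30), (-17, -21)) = 26.5707
d((8, -30), (-14, -24)) = 22.8035
d((8, -30), (-25, 4)) = 47.3814
d((8, -30), (19, 15)) = 46.3249
d((8, -30), (18, -3)) = 28.7924
d((-17, -21), (-14, -24)) = 4.2426
d((-17, -21), (-25, 4)) = 26.2488
d((-17, -21), (19, 15)) = 50.9117
d((-17, -21), (18, -3)) = 39.3573
d((-14, -24), (-25, 4)) = 30.0832
d((-14, -24), (19, 15)) = 51.0882
d((-14, -24), (18, -3)) = 38.2753
d((-25, 4), (19, 15)) = 45.3542
d((-25, 4), (18, -3)) = 43.566
d((19, 15), (18, -3)) = 18.0278

Closest pair: (-20, -19) and (-17, -21) with distance 3.6056

The closest pair is (-20, -19) and (-17, -21) with Euclidean distance 3.6056. For 9 points, brute-force pairwise comparison is shown above. For large n, the divide-and-conquer algorithm (sort by x, recurse on halves, check the dividing strip) achieves O(n log n).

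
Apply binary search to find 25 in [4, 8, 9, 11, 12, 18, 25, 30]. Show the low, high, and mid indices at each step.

Binary search for 25 in [4, 8, 9, 11, 12, 18, 25, 30]:

lo=0, hi=7, mid=3, arr[mid]=11 -> 11 < 25, search right half
lo=4, hi=7, mid=5, arr[mid]=18 -> 18 < 25, search right half
lo=6, hi=7, mid=6, arr[mid]=25 -> Found target at index 6!

Binary search finds 25 at index 6 after 3 comparisons. The search repeatedly halves the search space by comparing with the middle element.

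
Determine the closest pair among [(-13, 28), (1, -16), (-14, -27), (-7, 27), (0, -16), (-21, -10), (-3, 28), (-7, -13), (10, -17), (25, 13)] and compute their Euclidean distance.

Computing all pairwise distances among 10 points:

d((-13, 28), (1, -16)) = 46.1736
d((-13, 28), (-14, -27)) = 55.0091
d((-13, 28), (-7, 27)) = 6.0828
d((-13, 28), (0, -16)) = 45.8803
d((-13, 28), (-21, -10)) = 38.833
d((-13, 28), (-3, 28)) = 10.0
d((-13, 28), (-7, -13)) = 41.4367
d((-13, 28), (10, -17)) = 50.5371
d((-13, 28), (25, 13)) = 40.8534
d((1, -16), (-14, -27)) = 18.6011
d((1, -16), (-7, 27)) = 43.7379
d((1, -16), (0, -16)) = 1.0 <-- minimum
d((1, -16), (-21, -10)) = 22.8035
d((1, -16), (-3, 28)) = 44.1814
d((1, -16), (-7, -13)) = 8.544
d((1, -16), (10, -17)) = 9.0554
d((1, -16), (25, 13)) = 37.6431
d((-14, -27), (-7, 27)) = 54.4518
d((-14, -27), (0, -16)) = 17.8045
d((-14, -27), (-21, -10)) = 18.3848
d((-14, -27), (-3, 28)) = 56.0892
d((-14, -27), (-7, -13)) = 15.6525
d((-14, -27), (10, -17)) = 26.0
d((-14, -27), (25, 13)) = 55.8659
d((-7, 27), (0, -16)) = 43.566
d((-7, 27), (-21, -10)) = 39.5601
d((-7, 27), (-3, 28)) = 4.1231
d((-7, 27), (-7, -13)) = 40.0
d((-7, 27), (10, -17)) = 47.1699
d((-7, 27), (25, 13)) = 34.9285
d((0, -16), (-21, -10)) = 21.8403
d((0, -16), (-3, 28)) = 44.1022
d((0, -16), (-7, -13)) = 7.6158
d((0, -16), (10, -17)) = 10.0499
d((0, -16), (25, 13)) = 38.2884
d((-21, -10), (-3, 28)) = 42.0476
d((-21, -10), (-7, -13)) = 14.3178
d((-21, -10), (10, -17)) = 31.7805
d((-21, -10), (25, 13)) = 51.4296
d((-3, 28), (-7, -13)) = 41.1947
d((-3, 28), (10, -17)) = 46.8402
d((-3, 28), (25, 13)) = 31.7648
d((-7, -13), (10, -17)) = 17.4642
d((-7, -13), (25, 13)) = 41.2311
d((10, -17), (25, 13)) = 33.541

Closest pair: (1, -16) and (0, -16) with distance 1.0

The closest pair is (1, -16) and (0, -16) with Euclidean distance 1.0. For 10 points, brute-force pairwise comparison is shown above. For large n, the divide-and-conquer algorithm (sort by x, recurse on halves, check the dividing strip) achieves O(n log n).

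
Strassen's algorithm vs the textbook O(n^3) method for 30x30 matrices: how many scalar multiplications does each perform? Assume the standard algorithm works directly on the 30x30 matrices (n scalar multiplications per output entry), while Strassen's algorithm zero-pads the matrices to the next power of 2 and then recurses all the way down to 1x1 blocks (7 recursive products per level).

Matrix multiplication for 30x30 matrices:

Strassen's algorithm requires power-of-2 dimensions. Pad 30x30 to 32x32 (next power of 2).

Standard algorithm: 30^3 = 27000 multiplications
Strassen's algorithm: 7^(log2(32)) = 7^5 = 16807 multiplications
Savings: 27000 - 16807 = 10193 multiplications

Standard: 27000 multiplications (30^3). Strassen: 16807 multiplications (7^5, after padding to 32x32). Strassen reduces 8 recursive multiplications to 7 at each level.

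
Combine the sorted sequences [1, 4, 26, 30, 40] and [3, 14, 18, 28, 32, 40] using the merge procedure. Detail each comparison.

Merging process:

Compare 1 vs 3: take 1 from left. Merged: [1]
Compare 4 vs 3: take 3 from right. Merged: [1, 3]
Compare 4 vs 14: take 4 from left. Merged: [1, 3, 4]
Compare 26 vs 14: take 14 from right. Merged: [1, 3, 4, 14]
Compare 26 vs 18: take 18 from right. Merged: [1, 3, 4, 14, 18]
Compare 26 vs 28: take 26 from left. Merged: [1, 3, 4, 14, 18, 26]
Compare 30 vs 28: take 28 from right. Merged: [1, 3, 4, 14, 18, 26, 28]
Compare 30 vs 32: take 30 from left. Merged: [1, 3, 4, 14, 18, 26, 28, 30]
Compare 40 vs 32: take 32 from right. Merged: [1, 3, 4, 14, 18, 26, 28, 30, 32]
Compare 40 vs 40: take 40 from left. Merged: [1, 3, 4, 14, 18, 26, 28, 30, 32, 40]
Append remaining from right: [40]. Merged: [1, 3, 4, 14, 18, 26, 28, 30, 32, 40, 40]

Final merged array: [1, 3, 4, 14, 18, 26, 28, 30, 32, 40, 40]
Total comparisons: 10

The merged array is [1, 3, 4, 14, 18, 26, 28, 30, 32, 40, 40], requiring 10 comparisons. The merge step runs in O(n) time where n is the total number of elements.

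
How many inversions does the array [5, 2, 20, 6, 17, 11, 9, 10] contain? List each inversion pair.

Finding inversions in [5, 2, 20, 6, 17, 11, 9, 10]:

(0, 1): arr[0]=5 > arr[1]=2
(2, 3): arr[2]=20 > arr[3]=6
(2, 4): arr[2]=20 > arr[4]=17
(2, 5): arr[2]=20 > arr[5]=11
(2, 6): arr[2]=20 > arr[6]=9
(2, 7): arr[2]=20 > arr[7]=10
(4, 5): arr[4]=17 > arr[5]=11
(4, 6): arr[4]=17 > arr[6]=9
(4, 7): arr[4]=17 > arr[7]=10
(5, 6): arr[5]=11 > arr[6]=9
(5, 7): arr[5]=11 > arr[7]=10

Total inversions: 11

The array has 11 inversion(s): (0,1), (2,3), (2,4), (2,5), (2,6), (2,7), (4,5), (4,6), (4,7), (5,6), (5,7). Each pair (i,j) satisfies i < j and arr[i] > arr[j].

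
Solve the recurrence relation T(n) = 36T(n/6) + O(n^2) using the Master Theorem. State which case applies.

Master Theorem for T(n) = 36T(n/6) + O(n^2):

a = 36, b = 6, c = 2
log_b(a) = log_6(36) = 2.0000

Case 2: c = 2 = log_6(36) = 2.0000
T(n) = O(n^2 log n) = O(n^2 log n)

For T(n) = 36T(n/6) + O(n^2): log_6(36) = 2.0000. This is Case 2 of the Master Theorem (c = log_b(a), equal work at all levels), giving O(n^2 log n).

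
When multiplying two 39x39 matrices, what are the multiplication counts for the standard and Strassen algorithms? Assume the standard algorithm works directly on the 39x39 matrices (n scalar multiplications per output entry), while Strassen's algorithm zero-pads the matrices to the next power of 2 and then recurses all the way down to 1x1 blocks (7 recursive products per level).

Matrix multiplication for 39x39 matrices:

Strassen's algorithm requires power-of-2 dimensions. Pad 39x39 to 64x64 (next power of 2).

Standard algorithm: 39^3 = 59319 multiplications
Strassen's algorithm: 7^(log2(64)) = 7^6 = 117649 multiplications
Difference: 59319 - 117649 = -58330 (Strassen uses MORE here due to padding overhead — for small or just-over-power-of-2 n, padding can outweigh the per-level savings)

Standard: 59319 multiplications (39^3). Strassen: 117649 multiplications (7^6, after padding to 64x64). Strassen reduces 8 recursive multiplications to 7 at each level.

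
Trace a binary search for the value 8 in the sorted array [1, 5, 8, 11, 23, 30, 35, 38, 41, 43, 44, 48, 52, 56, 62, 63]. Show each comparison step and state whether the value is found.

Binary search for 8 in [1, 5, 8, 11, 23, 30, 35, 38, 41, 43, 44, 48, 52, 56, 62, 63]:

lo=0, hi=15, mid=7, arr[mid]=38 -> 38 > 8, search left half
lo=0, hi=6, mid=3, arr[mid]=11 -> 11 > 8, search left half
lo=0, hi=2, mid=1, arr[mid]=5 -> 5 < 8, search right half
lo=2, hi=2, mid=2, arr[mid]=8 -> Found target at index 2!

Binary search finds 8 at index 2 after 4 comparisons. The search repeatedly halves the search space by comparing with the middle element.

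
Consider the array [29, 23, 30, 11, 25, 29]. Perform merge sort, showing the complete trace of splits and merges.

Merge sort trace:

Split: [29, 23, 30, 11, 25, 29] -> [29, 23, 30] and [11, 25, 29]
  Split: [29, 23, 30] -> [29] and [23, 30]
    Split: [23, 30] -> [23] and [30]
    Merge: [23] + [30] -> [23, 30]
  Merge: [29] + [23, 30] -> [23, 29, 30]
  Split: [11, 25, 29] -> [11] and [25, 29]
    Split: [25, 29] -> [25] and [29]
    Merge: [25] + [29] -> [25, 29]
  Merge: [11] + [25, 29] -> [11, 25, 29]
Merge: [23, 29, 30] + [11, 25, 29] -> [11, 23, 25, 29, 29, 30]

Final sorted array: [11, 23, 25, 29, 29, 30]

The merge sort proceeds by recursively splitting the array and merging sorted halves.
After all merges, the sorted array is [11, 23, 25, 29, 29, 30].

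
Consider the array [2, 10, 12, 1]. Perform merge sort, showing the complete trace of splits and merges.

Merge sort trace:

Split: [2, 10, 12, 1] -> [2, 10] and [12, 1]
  Split: [2, 10] -> [2] and [10]
  Merge: [2] + [10] -> [2, 10]
  Split: [12, 1] -> [12] and [1]
  Merge: [12] + [1] -> [1, 12]
Merge: [2, 10] + [1, 12] -> [1, 2, 10, 12]

Final sorted array: [1, 2, 10, 12]

The merge sort proceeds by recursively splitting the array and merging sorted halves.
After all merges, the sorted array is [1, 2, 10, 12].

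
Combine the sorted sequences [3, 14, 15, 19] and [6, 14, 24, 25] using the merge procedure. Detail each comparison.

Merging process:

Compare 3 vs 6: take 3 from left. Merged: [3]
Compare 14 vs 6: take 6 from right. Merged: [3, 6]
Compare 14 vs 14: take 14 from left. Merged: [3, 6, 14]
Compare 15 vs 14: take 14 from right. Merged: [3, 6, 14, 14]
Compare 15 vs 24: take 15 from left. Merged: [3, 6, 14, 14, 15]
Compare 19 vs 24: take 19 from left. Merged: [3, 6, 14, 14, 15, 19]
Append remaining from right: [24, 25]. Merged: [3, 6, 14, 14, 15, 19, 24, 25]

Final merged array: [3, 6, 14, 14, 15, 19, 24, 25]
Total comparisons: 6

The merged array is [3, 6, 14, 14, 15, 19, 24, 25], requiring 6 comparisons. The merge step runs in O(n) time where n is the total number of elements.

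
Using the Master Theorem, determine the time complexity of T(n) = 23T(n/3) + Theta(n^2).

Master Theorem for T(n) = 23T(n/3) + O(n^2):

a = 23, b = 3, c = 2
log_b(a) = log_3(23) = 2.8540

Case 1: c = 2 < log_3(23) = 2.8540
T(n) = O(n^(log_3 23))

For T(n) = 23T(n/3) + O(n^2): log_3(23) = 2.8540. This is Case 1 of the Master Theorem (c < log_b(a), work dominated by leaves), giving O(n^(log_3 23)).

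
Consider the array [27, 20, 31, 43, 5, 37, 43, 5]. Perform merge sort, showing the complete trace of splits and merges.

Merge sort trace:

Split: [27, 20, 31, 43, 5, 37, 43, 5] -> [27, 20, 31, 43] and [5, 37, 43, 5]
  Split: [27, 20, 31, 43] -> [27, 20] and [31, 43]
    Split: [27, 20] -> [27] and [20]
    Merge: [27] + [20] -> [20, 27]
    Split: [31, 43] -> [31] and [43]
    Merge: [31] + [43] -> [31, 43]
  Merge: [20, 27] + [31, 43] -> [20, 27, 31, 43]
  Split: [5, 37, 43, 5] -> [5, 37] and [43, 5]
    Split: [5, 37] -> [5] and [37]
    Merge: [5] + [37] -> [5, 37]
    Split: [43, 5] -> [43] and [5]
    Merge: [43] + [5] -> [5, 43]
  Merge: [5, 37] + [5, 43] -> [5, 5, 37, 43]
Merge: [20, 27, 31, 43] + [5, 5, 37, 43] -> [5, 5, 20, 27, 31, 37, 43, 43]

Final sorted array: [5, 5, 20, 27, 31, 37, 43, 43]

The merge sort proceeds by recursively splitting the array and merging sorted halves.
After all merges, the sorted array is [5, 5, 20, 27, 31, 37, 43, 43].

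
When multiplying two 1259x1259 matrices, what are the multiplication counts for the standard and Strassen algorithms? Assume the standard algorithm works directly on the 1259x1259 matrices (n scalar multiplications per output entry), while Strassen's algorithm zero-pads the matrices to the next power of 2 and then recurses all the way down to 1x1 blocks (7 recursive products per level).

Matrix multiplication for 1259x1259 matrices:

Strassen's algorithm requires power-of-2 dimensions. Pad 1259x1259 to 2048x2048 (next power of 2).

Standard algorithm: 1259^3 = 1995616979 multiplications
Strassen's algorithm: 7^(log2(2048)) = 7^11 = 1977326743 multiplications
Savings: 1995616979 - 1977326743 = 18290236 multiplications

Standard: 1995616979 multiplications (1259^3). Strassen: 1977326743 multiplications (7^11, after padding to 2048x2048). Strassen reduces 8 recursive multiplications to 7 at each level.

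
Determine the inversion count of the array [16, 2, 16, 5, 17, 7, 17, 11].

Finding inversions in [16, 2, 16, 5, 17, 7, 17, 11]:

(0, 1): arr[0]=16 > arr[1]=2
(0, 3): arr[0]=16 > arr[3]=5
(0, 5): arr[0]=16 > arr[5]=7
(0, 7): arr[0]=16 > arr[7]=11
(2, 3): arr[2]=16 > arr[3]=5
(2, 5): arr[2]=16 > arr[5]=7
(2, 7): arr[2]=16 > arr[7]=11
(4, 5): arr[4]=17 > arr[5]=7
(4, 7): arr[4]=17 > arr[7]=11
(6, 7): arr[6]=17 > arr[7]=11

Total inversions: 10

The array has 10 inversion(s): (0,1), (0,3), (0,5), (0,7), (2,3), (2,5), (2,7), (4,5), (4,7), (6,7). Each pair (i,j) satisfies i < j and arr[i] > arr[j].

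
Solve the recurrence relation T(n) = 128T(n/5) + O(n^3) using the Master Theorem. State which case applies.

Master Theorem for T(n) = 128T(n/5) + O(n^3):

a = 128, b = 5, c = 3
log_b(a) = log_5(128) = 3.0147

Case 1: c = 3 < log_5(128) = 3.0147
T(n) = O(n^(log_5 128))

For T(n) = 128T(n/5) + O(n^3): log_5(128) = 3.0147. This is Case 1 of the Master Theorem (c < log_b(a), work dominated by leaves), giving O(n^(log_5 128)).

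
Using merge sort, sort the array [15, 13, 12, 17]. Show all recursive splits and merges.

Merge sort trace:

Split: [15, 13, 12, 17] -> [15, 13] and [12, 17]
  Split: [15, 13] -> [15] and [13]
  Merge: [15] + [13] -> [13, 15]
  Split: [12, 17] -> [12] and [17]
  Merge: [12] + [17] -> [12, 17]
Merge: [13, 15] + [12, 17] -> [12, 13, 15, 17]

Final sorted array: [12, 13, 15, 17]

The merge sort proceeds by recursively splitting the array and merging sorted halves.
After all merges, the sorted array is [12, 13, 15, 17].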